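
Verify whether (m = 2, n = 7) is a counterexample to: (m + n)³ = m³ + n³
Yes

Substituting m = 2, n = 7:
LHS = (2 + 7)³ = 729
RHS = 2³ + 7³ = 351

Since LHS ≠ RHS, this pair disproves the claim.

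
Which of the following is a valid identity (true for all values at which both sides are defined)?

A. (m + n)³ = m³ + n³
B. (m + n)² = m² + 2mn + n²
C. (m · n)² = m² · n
A: fails at (4, 4) — LHS = 512, RHS = 128.
B: holds — e.g. at (3, 4), both sides equal 49.
C: fails at (4, 4) — LHS = 256, RHS = 64.

Answer: B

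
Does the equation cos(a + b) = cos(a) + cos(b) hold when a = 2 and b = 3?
Fails

Substituting a = 2, b = 3:

LHS = cos(2 + 3) = cos(5) ≈ 0.2837
RHS = cos(2) + cos(3) ≈ -1.406

LHS ≠ RHS, so the equation does not hold at this point.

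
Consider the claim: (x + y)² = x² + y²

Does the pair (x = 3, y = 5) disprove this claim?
Yes

Substituting x = 3, y = 5:
LHS = (3 + 5)² = 64
RHS = 3² + 5² = 34

Since LHS ≠ RHS, this pair disproves the claim.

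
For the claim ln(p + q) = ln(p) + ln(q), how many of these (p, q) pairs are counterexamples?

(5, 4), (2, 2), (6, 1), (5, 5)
Testing each pair:
(5, 4): LHS = ln(9) ≈ 2.197, RHS = ln(4) + ln(5) ≈ 2.996 → counterexample
(2, 2): LHS = ln(4) ≈ 1.386, RHS = 2·ln(2) ≈ 1.386 → satisfies claim
(6, 1): LHS = ln(7) ≈ 1.946, RHS = ln(6) ≈ 1.792 → counterexample
(5, 5): LHS = ln(10) ≈ 2.303, RHS = 2·ln(5) ≈ 3.219 → counterexample

That makes 3 counterexamples.

Answer: 3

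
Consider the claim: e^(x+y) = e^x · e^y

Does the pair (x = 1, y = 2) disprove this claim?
Substituting x = 1, y = 2:
LHS = e^(1+2) = e^3 ≈ 20.09
RHS = e^1 · e^2 = e^3 ≈ 20.09

The sides agree, so this pair does not disprove the claim.

Answer: No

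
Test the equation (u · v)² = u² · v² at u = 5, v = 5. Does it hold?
Substituting u = 5, v = 5:

LHS = (5 · 5)² = 625
RHS = 5² · 5² = 625

LHS = RHS, so the equation holds at this point.

Answer: Holds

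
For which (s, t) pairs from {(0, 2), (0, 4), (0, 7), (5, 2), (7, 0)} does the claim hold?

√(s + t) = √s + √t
Testing each pair:
(0, 2): LHS = √(2) ≈ 1.414, RHS = √(2) ≈ 1.414 → holds
(0, 4): LHS = 2, RHS = 2 → holds
(0, 7): LHS = √(7) ≈ 2.646, RHS = √(7) ≈ 2.646 → holds
(5, 2): LHS = √(7) ≈ 2.646, RHS = √(2) + √(5) ≈ 3.65 → fails
(7, 0): LHS = √(7) ≈ 2.646, RHS = √(7) ≈ 2.646 → holds

4 of 5 pairs satisfy the claim.

Answer: (0, 2), (0, 4), (0, 7), (7, 0)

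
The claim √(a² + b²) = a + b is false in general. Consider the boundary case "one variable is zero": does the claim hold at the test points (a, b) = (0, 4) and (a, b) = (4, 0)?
At (0, 4): LHS = 4, RHS = 4 → equal
At (4, 0): LHS = 4, RHS = 4 → equal

So the claim does hold at both of these boundary points, even though it is not an identity.

Answer: Yes, holds at both test points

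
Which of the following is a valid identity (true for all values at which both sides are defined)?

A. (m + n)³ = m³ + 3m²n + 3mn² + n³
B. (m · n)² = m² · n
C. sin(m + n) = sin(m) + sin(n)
A: holds — e.g. at (6, 7), both sides equal 2197.
B: fails at (3, 4) — LHS = 144, RHS = 36.
C: fails at (4, 6) — LHS = sin(10) ≈ -0.544, RHS = sin(4) + sin(6) ≈ -1.036.

Answer: A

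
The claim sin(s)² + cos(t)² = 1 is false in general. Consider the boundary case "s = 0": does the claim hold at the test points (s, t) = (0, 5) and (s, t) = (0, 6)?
At (0, 5): LHS = cos(5)² ≈ 0.08046 ≠ RHS = 1
At (0, 6): LHS = cos(6)² ≈ 0.9219 ≠ RHS = 1

Answer: No, fails at both test points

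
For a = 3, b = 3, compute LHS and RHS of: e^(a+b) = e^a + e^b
LHS = e^(3+3) = e^6 ≈ 403.4
RHS = e^3 + e^3 = 2·e^3 ≈ 40.17

LHS ≠ RHS (they differ by about 363.3), so the equation does not hold here.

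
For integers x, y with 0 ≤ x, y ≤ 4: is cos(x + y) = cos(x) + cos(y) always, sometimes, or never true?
Never true

The claim fails for every pair in the range. For instance at (x, y) = (4, 0): LHS = cos(4) ≈ -0.6536, RHS = cos(4) + 1 ≈ 0.3464.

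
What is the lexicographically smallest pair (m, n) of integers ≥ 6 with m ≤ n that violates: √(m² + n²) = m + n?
(m, n) = (6, 6)

Substituting (6, 6) into the claim:
LHS = √(6² + 6²) = 6·√(2) ≈ 8.485
RHS = 6 + 6 = 12

Since LHS ≠ RHS, this pair disproves the claim, and no lexicographically smaller pair (m ≤ n, integers ≥ 6) does.

For instance (6, 7) is also a counterexample (LHS = √(85) ≈ 9.22, RHS = 13), but it's lexicographically larger.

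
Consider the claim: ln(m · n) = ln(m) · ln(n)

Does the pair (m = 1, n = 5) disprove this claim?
Yes

Substituting m = 1, n = 5:
LHS = ln(1 · 5) = ln(5) ≈ 1.609
RHS = ln(1) · ln(5) = 0

Since LHS ≠ RHS, this pair disproves the claim.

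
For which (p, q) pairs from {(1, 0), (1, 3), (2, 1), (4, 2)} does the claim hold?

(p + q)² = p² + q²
Testing each pair:
(1, 0): LHS = 1, RHS = 1 → holds
(1, 3): LHS = 16, RHS = 10 → fails
(2, 1): LHS = 9, RHS = 5 → fails
(4, 2): LHS = 36, RHS = 20 → fails

1 of 4 pairs satisfies the claim.

Answer: (1, 0)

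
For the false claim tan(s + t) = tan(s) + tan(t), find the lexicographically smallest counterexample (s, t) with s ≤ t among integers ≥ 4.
Substituting (4, 4) into the claim:
LHS = tan(4 + 4) = tan(8) ≈ -6.8
RHS = tan(4) + tan(4) = 2·tan(4) ≈ 2.316

Since LHS ≠ RHS, this pair disproves the claim, and no lexicographically smaller pair (s ≤ t, integers ≥ 4) does.

For instance (8, 10) is also a counterexample (LHS = tan(18) ≈ -1.137, RHS = tan(8) + tan(10) ≈ -6.151), but it's lexicographically larger.

Answer: (s, t) = (4, 4)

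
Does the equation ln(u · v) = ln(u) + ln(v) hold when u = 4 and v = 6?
Substituting u = 4, v = 6:

LHS = ln(4 · 6) = ln(24) ≈ 3.178
RHS = ln(4) + ln(6) ≈ 3.178

LHS = RHS, so the equation holds at this point.

Answer: Holds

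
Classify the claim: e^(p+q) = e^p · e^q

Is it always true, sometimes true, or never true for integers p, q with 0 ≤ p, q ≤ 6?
The identity holds for every pair in the range. For instance at (p, q) = (5, 5): both sides equal e^10 ≈ 22026.5.

Answer: Always true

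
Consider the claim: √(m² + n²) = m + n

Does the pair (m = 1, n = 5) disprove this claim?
Substituting m = 1, n = 5:
LHS = √(1² + 5²) = √(26) ≈ 5.099
RHS = 1 + 5 = 6

Since LHS ≠ RHS, this pair disproves the claim.

Answer: Yes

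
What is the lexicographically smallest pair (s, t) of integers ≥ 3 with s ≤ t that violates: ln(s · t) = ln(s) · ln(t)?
(s, t) = (3, 3)

Substituting (3, 3) into the claim:
LHS = ln(3 · 3) = ln(9) ≈ 2.197
RHS = ln(3) · ln(3) = ln(3)² ≈ 1.207

Since LHS ≠ RHS, this pair disproves the claim, and no lexicographically smaller pair (s ≤ t, integers ≥ 3) does.

For instance (8, 9) is also a counterexample (LHS = ln(72) ≈ 4.277, RHS = ln(8)·ln(9) ≈ 4.569), but it's lexicographically larger.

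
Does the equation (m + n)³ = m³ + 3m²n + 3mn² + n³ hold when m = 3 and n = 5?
Holds

Substituting m = 3, n = 5:

LHS = (3 + 5)³ = 512
RHS = 3³ + 3·3²·5 + 3·3·5² + 5³ = 512

LHS = RHS, so the equation holds at this point.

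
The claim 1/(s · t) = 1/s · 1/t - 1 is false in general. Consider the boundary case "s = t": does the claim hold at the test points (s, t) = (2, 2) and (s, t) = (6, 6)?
No, fails at both test points

At (2, 2): LHS = 1/4 ≠ RHS = -3/4
At (6, 6): LHS = 1/36 ≠ RHS = -35/36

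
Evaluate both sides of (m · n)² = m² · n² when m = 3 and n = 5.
LHS = (3 · 5)² = 225
RHS = 3² · 5² = 225

LHS = RHS: the two sides agree.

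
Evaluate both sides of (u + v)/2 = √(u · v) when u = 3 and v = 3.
LHS = (3 + 3)/2 = 3
RHS = √(3 · 3) = 3

LHS = RHS: the two sides agree.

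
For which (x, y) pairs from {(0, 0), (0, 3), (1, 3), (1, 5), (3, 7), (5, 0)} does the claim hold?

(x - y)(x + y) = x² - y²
Testing each pair:
(0, 0): LHS = 0, RHS = 0 → holds
(0, 3): LHS = -9, RHS = -9 → holds
(1, 3): LHS = -8, RHS = -8 → holds
(1, 5): LHS = -24, RHS = -24 → holds
(3, 7): LHS = -40, RHS = -40 → holds
(5, 0): LHS = 25, RHS = 25 → holds

Every pair satisfies the claim.

Answer: All pairs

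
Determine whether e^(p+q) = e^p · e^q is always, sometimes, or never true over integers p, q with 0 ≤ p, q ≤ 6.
Always true

The identity holds for every pair in the range. For instance at (p, q) = (1, 5): both sides equal e^6 ≈ 403.4.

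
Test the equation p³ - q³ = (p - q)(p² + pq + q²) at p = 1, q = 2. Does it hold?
Holds

Substituting p = 1, q = 2:

LHS = 1³ - 2³ = -7
RHS = (1 - 2)(1² + 1·2 + 2²) = -7

LHS = RHS, so the equation holds at this point.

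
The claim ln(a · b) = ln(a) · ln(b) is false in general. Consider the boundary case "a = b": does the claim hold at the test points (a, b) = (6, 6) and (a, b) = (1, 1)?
Only at (1, 1)

At (6, 6): LHS = ln(36) ≈ 3.584 ≠ RHS = ln(6)² ≈ 3.21
At (1, 1): LHS = 0, RHS = 0 → equal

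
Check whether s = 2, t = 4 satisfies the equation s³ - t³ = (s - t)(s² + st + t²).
Substituting s = 2, t = 4:

LHS = 2³ - 4³ = -56
RHS = (2 - 4)(2² + 2·4 + 4²) = -56

LHS = RHS, so the equation holds at this point.

Answer: Holds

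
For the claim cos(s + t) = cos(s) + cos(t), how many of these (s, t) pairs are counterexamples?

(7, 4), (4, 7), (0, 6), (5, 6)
Testing each pair:
(7, 4): LHS = cos(11) ≈ 0.004426, RHS = cos(4) + cos(7) ≈ 0.1003 → counterexample
(4, 7): LHS = cos(11) ≈ 0.004426, RHS = cos(4) + cos(7) ≈ 0.1003 → counterexample
(0, 6): LHS = cos(6) ≈ 0.9602, RHS = cos(6) + 1 ≈ 1.96 → counterexample
(5, 6): LHS = cos(11) ≈ 0.004426, RHS = cos(5) + cos(6) ≈ 1.244 → counterexample

That makes 4 counterexamples.

Answer: 4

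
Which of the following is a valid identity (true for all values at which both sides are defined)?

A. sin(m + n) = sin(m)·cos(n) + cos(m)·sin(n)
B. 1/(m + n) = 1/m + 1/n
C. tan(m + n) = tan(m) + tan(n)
A: holds — e.g. at (2, 4), both sides equal sin(6) ≈ -0.2794.
B: fails at (1, 5) — LHS = 1/6, RHS = 6/5.
C: fails at (3, 7) — LHS = tan(10) ≈ 0.6484, RHS = tan(3) + tan(7) ≈ 0.7289.

Answer: A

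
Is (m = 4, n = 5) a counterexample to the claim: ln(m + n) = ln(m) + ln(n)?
Substituting m = 4, n = 5:
LHS = ln(4 + 5) = ln(9) ≈ 2.197
RHS = ln(4) + ln(5) ≈ 2.996

Since LHS ≠ RHS, this pair disproves the claim.

Answer: Yes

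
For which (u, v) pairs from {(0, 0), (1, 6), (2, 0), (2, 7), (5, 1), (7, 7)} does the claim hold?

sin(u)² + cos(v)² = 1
(0, 0), (7, 7)

Testing each pair:
(0, 0): LHS = 1, RHS = 1 → holds
(1, 6): LHS = sin(1)² + cos(6)² ≈ 1.63, RHS = 1 → fails
(2, 0): LHS = sin(2)² + 1 ≈ 1.827, RHS = 1 → fails
(2, 7): LHS = cos(7)² + sin(2)² ≈ 1.395, RHS = 1 → fails
(5, 1): LHS = cos(1)² + sin(5)² ≈ 1.211, RHS = 1 → fails
(7, 7): LHS = sin(7)² + cos(7)² = 1, RHS = 1 → holds

2 of 6 pairs satisfy the claim.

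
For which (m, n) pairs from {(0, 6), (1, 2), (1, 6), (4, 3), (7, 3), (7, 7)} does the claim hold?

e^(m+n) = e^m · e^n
Testing each pair:
(0, 6): LHS = e^6 ≈ 403.4, RHS = e^6 ≈ 403.4 → holds
(1, 2): LHS = e^3 ≈ 20.09, RHS = e^3 ≈ 20.09 → holds
(1, 6): LHS = e^7 ≈ 1097, RHS = e^7 ≈ 1097 → holds
(4, 3): LHS = e^7 ≈ 1097, RHS = e^7 ≈ 1097 → holds
(7, 3): LHS = e^10 ≈ 22026.5, RHS = e^10 ≈ 22026.5 → holds
(7, 7): LHS = e^14 ≈ 1202604.3, RHS = e^14 ≈ 1202604.3 → holds

Every pair satisfies the claim.

Answer: All pairs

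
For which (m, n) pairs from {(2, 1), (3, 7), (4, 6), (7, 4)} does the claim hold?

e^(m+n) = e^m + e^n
None

Testing each pair:
(2, 1): LHS = e^3 ≈ 20.09, RHS = e + e^2 ≈ 10.11 → fails
(3, 7): LHS = e^10 ≈ 22026.5, RHS = e^3 + e^7 ≈ 1117 → fails
(4, 6): LHS = e^10 ≈ 22026.5, RHS = e^4 + e^6 ≈ 458 → fails
(7, 4): LHS = e^11 ≈ 59874.1, RHS = e^4 + e^7 ≈ 1151 → fails

No pair satisfies the claim.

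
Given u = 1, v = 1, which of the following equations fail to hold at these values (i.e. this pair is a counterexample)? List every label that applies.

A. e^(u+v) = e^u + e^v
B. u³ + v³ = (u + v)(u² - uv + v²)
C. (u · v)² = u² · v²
A

Evaluating each claim at the given values:
A. LHS = e^2 ≈ 7.389, RHS = 2·e ≈ 5.437 → fails here (LHS ≠ RHS)
B. LHS = 2, RHS = 2 → holds here (LHS = RHS)
C. LHS = 1, RHS = 1 → holds here (LHS = RHS)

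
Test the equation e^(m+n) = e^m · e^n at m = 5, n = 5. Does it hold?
Substituting m = 5, n = 5:

LHS = e^(5+5) = e^10 ≈ 22026.5
RHS = e^5 · e^5 = e^10 ≈ 22026.5

LHS = RHS, so the equation holds at this point.

Answer: Holds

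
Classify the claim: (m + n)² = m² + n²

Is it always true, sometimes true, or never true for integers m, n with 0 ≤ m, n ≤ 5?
It holds at (m, n) = (4, 0) (both sides equal 16), but fails at (m, n) = (2, 4) (LHS = 36, RHS = 20).

Answer: Sometimes true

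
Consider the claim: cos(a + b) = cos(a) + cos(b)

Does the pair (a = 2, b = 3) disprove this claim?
Substituting a = 2, b = 3:
LHS = cos(2 + 3) = cos(5) ≈ 0.2837
RHS = cos(2) + cos(3) ≈ -1.406

Since LHS ≠ RHS, this pair disproves the claim.

Answer: Yes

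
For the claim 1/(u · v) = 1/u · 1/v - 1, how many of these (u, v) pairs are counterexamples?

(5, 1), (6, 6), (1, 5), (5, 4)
4

Testing each pair:
(5, 1): LHS = 1/5, RHS = -4/5 → counterexample
(6, 6): LHS = 1/36, RHS = -35/36 → counterexample
(1, 5): LHS = 1/5, RHS = -4/5 → counterexample
(5, 4): LHS = 1/20, RHS = -19/20 → counterexample

That makes 4 counterexamples.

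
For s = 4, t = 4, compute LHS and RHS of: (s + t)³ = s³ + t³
LHS = (4 + 4)³ = 512
RHS = 4³ + 4³ = 128

LHS ≠ RHS, so the equation does not hold here.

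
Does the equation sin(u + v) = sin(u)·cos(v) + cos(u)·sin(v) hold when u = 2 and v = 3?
Substituting u = 2, v = 3:

LHS = sin(2 + 3) = sin(5) ≈ -0.9589
RHS = sin(2)·cos(3) + cos(2)·sin(3) = sin(2)·cos(3) + sin(3)·cos(2) ≈ -0.9589

LHS = RHS, so the equation holds at this point.

Answer: Holds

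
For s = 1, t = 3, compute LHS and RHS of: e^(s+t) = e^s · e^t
LHS = e^(1+3) = e^4 ≈ 54.6
RHS = e^1 · e^3 = e^4 ≈ 54.6

LHS = RHS: the two sides agree.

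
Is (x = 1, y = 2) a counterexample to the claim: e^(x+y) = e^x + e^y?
Yes

Substituting x = 1, y = 2:
LHS = e^(1+2) = e^3 ≈ 20.09
RHS = e^1 + e^2 = e + e^2 ≈ 10.11

Since LHS ≠ RHS, this pair disproves the claim.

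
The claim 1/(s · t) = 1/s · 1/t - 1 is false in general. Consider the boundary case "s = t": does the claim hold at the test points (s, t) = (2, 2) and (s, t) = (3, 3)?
At (2, 2): LHS = 1/4 ≠ RHS = -3/4
At (3, 3): LHS = 1/9 ≠ RHS = -8/9

Answer: No, fails at both test points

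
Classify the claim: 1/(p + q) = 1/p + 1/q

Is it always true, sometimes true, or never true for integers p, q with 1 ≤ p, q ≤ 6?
The claim fails for every pair in the range. For instance at (p, q) = (5, 1): LHS = 1/6, RHS = 6/5.

Answer: Never true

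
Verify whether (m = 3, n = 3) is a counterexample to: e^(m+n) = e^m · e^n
No

Substituting m = 3, n = 3:
LHS = e^(3+3) = e^6 ≈ 403.4
RHS = e^3 · e^3 = e^6 ≈ 403.4

The sides agree, so this pair does not disprove the claim.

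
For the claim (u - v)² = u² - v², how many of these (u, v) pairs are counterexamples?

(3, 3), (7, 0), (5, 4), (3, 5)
2

Testing each pair:
(3, 3): LHS = 0, RHS = 0 → satisfies claim
(7, 0): LHS = 49, RHS = 49 → satisfies claim
(5, 4): LHS = 1, RHS = 9 → counterexample
(3, 5): LHS = 4, RHS = -16 → counterexample

That makes 2 counterexamples.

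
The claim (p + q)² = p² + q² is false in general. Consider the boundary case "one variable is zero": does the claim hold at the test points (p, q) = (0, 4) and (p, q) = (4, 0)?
Yes, holds at both test points

At (0, 4): LHS = 16, RHS = 16 → equal
At (4, 0): LHS = 16, RHS = 16 → equal

So the claim does hold at both of these boundary points, even though it is not an identity.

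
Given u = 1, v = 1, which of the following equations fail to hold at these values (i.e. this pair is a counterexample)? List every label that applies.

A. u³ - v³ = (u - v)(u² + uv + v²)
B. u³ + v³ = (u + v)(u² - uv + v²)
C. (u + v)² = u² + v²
Evaluating each claim at the given values:
A. LHS = 0, RHS = 0 → holds here (LHS = RHS)
B. LHS = 2, RHS = 2 → holds here (LHS = RHS)
C. LHS = 4, RHS = 2 → fails here (LHS ≠ RHS)

Answer: C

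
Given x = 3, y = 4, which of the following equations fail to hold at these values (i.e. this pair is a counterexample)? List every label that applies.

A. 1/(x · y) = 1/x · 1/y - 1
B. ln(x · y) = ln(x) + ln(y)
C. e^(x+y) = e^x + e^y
Evaluating each claim at the given values:
A. LHS = 1/12, RHS = -11/12 → fails here (LHS ≠ RHS)
B. LHS = ln(12) ≈ 2.485, RHS = ln(3) + ln(4) ≈ 2.485 → holds here (LHS = RHS)
C. LHS = e^7 ≈ 1097, RHS = e^3 + e^4 ≈ 74.68 → fails here (LHS ≠ RHS)

Answer: A, C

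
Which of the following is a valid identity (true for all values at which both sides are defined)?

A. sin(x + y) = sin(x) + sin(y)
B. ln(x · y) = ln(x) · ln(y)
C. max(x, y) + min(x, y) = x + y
A: fails at (6, 7) — LHS = sin(13) ≈ 0.4202, RHS = sin(6) + sin(7) ≈ 0.3776.
B: fails at (1, 4) — LHS = ln(4) ≈ 1.386, RHS = 0.
C: holds — e.g. at (2, 5), both sides equal 7.

Answer: C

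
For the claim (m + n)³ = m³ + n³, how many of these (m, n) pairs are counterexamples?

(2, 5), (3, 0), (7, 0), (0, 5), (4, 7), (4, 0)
2

Testing each pair:
(2, 5): LHS = 343, RHS = 133 → counterexample
(3, 0): LHS = 27, RHS = 27 → satisfies claim
(7, 0): LHS = 343, RHS = 343 → satisfies claim
(0, 5): LHS = 125, RHS = 125 → satisfies claim
(4, 7): LHS = 1331, RHS = 407 → counterexample
(4, 0): LHS = 64, RHS = 64 → satisfies claim

That makes 2 counterexamples.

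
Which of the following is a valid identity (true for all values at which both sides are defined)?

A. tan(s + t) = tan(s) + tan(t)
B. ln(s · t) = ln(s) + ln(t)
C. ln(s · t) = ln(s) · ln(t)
A: fails at (1, 2) — LHS = tan(3) ≈ -0.1425, RHS = tan(2) + tan(1) ≈ -0.6276.
B: holds — e.g. at (2, 5), both sides equal ln(10) ≈ 2.303.
C: fails at (5, 8) — LHS = ln(40) ≈ 3.689, RHS = ln(5)·ln(8) ≈ 3.347.

Answer: B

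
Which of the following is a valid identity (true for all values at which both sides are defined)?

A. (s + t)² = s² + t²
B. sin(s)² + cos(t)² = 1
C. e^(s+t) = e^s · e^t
C

A: fails at (2, 5) — LHS = 49, RHS = 29.
B: fails at (3, 4) — LHS = sin(3)² + cos(4)² ≈ 0.4472, RHS = 1.
C: holds — e.g. at (3, 4), both sides equal e^7 ≈ 1097.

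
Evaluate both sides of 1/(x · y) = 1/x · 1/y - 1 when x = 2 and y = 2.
LHS = 1/(2 · 2) = 1/4
RHS = 1/2 · 1/2 - 1 = -3/4

LHS ≠ RHS, so the equation does not hold here.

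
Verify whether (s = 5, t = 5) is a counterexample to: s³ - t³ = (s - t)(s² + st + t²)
Substituting s = 5, t = 5:
LHS = 5³ - 5³ = 0
RHS = (5 - 5)(5² + 5·5 + 5²) = 0

The sides agree, so this pair does not disprove the claim.

Answer: No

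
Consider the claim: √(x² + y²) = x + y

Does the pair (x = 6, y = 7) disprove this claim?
Yes

Substituting x = 6, y = 7:
LHS = √(6² + 7²) = √(85) ≈ 9.22
RHS = 6 + 7 = 13

Since LHS ≠ RHS, this pair disproves the claim.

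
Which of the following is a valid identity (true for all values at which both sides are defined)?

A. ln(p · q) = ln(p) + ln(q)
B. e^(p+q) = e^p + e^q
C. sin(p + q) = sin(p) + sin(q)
A

A: holds — e.g. at (1, 3), both sides equal ln(3) ≈ 1.099.
B: fails at (4, 6) — LHS = e^10 ≈ 22026.5, RHS = e^4 + e^6 ≈ 458.
C: fails at (1, 3) — LHS = sin(4) ≈ -0.7568, RHS = sin(3) + sin(1) ≈ 0.9826.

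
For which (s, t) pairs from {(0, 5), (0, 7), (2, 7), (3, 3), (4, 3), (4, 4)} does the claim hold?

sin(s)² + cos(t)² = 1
Testing each pair:
(0, 5): LHS = cos(5)² ≈ 0.08046, RHS = 1 → fails
(0, 7): LHS = cos(7)² ≈ 0.5684, RHS = 1 → fails
(2, 7): LHS = cos(7)² + sin(2)² ≈ 1.395, RHS = 1 → fails
(3, 3): LHS = sin(3)² + cos(3)² = 1, RHS = 1 → holds
(4, 3): LHS = sin(4)² + cos(3)² ≈ 1.553, RHS = 1 → fails
(4, 4): LHS = cos(4)² + sin(4)² = 1, RHS = 1 → holds

2 of 6 pairs satisfy the claim.

Answer: (3, 3), (4, 4)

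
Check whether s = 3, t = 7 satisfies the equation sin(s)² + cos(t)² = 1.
Fails

Substituting s = 3, t = 7:

LHS = sin(3)² + cos(7)² ≈ 0.5883
RHS = 1

LHS ≠ RHS, so the equation does not hold at this point.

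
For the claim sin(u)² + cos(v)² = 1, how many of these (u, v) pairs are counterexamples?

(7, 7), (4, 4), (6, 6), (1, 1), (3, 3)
0

Testing each pair:
(7, 7): LHS = sin(7)² + cos(7)² = 1, RHS = 1 → satisfies claim
(4, 4): LHS = cos(4)² + sin(4)² = 1, RHS = 1 → satisfies claim
(6, 6): LHS = sin(6)² + cos(6)² = 1, RHS = 1 → satisfies claim
(1, 1): LHS = cos(1)² + sin(1)² = 1, RHS = 1 → satisfies claim
(3, 3): LHS = sin(3)² + cos(3)² = 1, RHS = 1 → satisfies claim

That makes 0 counterexamples.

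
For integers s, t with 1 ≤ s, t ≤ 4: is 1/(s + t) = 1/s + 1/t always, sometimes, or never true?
Never true

The claim fails for every pair in the range. For instance at (s, t) = (3, 3): LHS = 1/6, RHS = 2/3.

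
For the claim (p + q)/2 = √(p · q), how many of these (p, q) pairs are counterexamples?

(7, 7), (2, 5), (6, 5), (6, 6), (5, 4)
3

Testing each pair:
(7, 7): LHS = 7, RHS = 7 → satisfies claim
(2, 5): LHS = 7/2, RHS = √(10) ≈ 3.162 → counterexample
(6, 5): LHS = 11/2, RHS = √(30) ≈ 5.477 → counterexample
(6, 6): LHS = 6, RHS = 6 → satisfies claim
(5, 4): LHS = 9/2, RHS = 2·√(5) ≈ 4.472 → counterexample

That makes 3 counterexamples.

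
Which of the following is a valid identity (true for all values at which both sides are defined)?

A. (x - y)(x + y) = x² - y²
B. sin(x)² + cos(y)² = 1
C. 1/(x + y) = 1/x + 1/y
A

A: holds — e.g. at (4, 4), both sides equal 0.
B: fails at (2, 7) — LHS = cos(7)² + sin(2)² ≈ 1.395, RHS = 1.
C: fails at (2, 5) — LHS = 1/7, RHS = 7/10.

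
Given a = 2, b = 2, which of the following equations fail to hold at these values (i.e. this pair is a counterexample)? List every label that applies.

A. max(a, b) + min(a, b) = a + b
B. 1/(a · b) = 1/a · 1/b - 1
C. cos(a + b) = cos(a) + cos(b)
Evaluating each claim at the given values:
A. LHS = 4, RHS = 4 → holds here (LHS = RHS)
B. LHS = 1/4, RHS = -3/4 → fails here (LHS ≠ RHS)
C. LHS = cos(4) ≈ -0.6536, RHS = 2·cos(2) ≈ -0.8323 → fails here (LHS ≠ RHS)

Answer: B, C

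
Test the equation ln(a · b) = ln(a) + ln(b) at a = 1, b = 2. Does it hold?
Substituting a = 1, b = 2:

LHS = ln(1 · 2) = ln(2) ≈ 0.6931
RHS = ln(1) + ln(2) = ln(2) ≈ 0.6931

LHS = RHS, so the equation holds at this point.

Answer: Holds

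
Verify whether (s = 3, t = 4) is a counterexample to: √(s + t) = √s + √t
Substituting s = 3, t = 4:
LHS = √(3 + 4) = √(7) ≈ 2.646
RHS = √3 + √4 = √(3) + 2 ≈ 3.732

Since LHS ≠ RHS, this pair disproves the claim.

Answer: Yes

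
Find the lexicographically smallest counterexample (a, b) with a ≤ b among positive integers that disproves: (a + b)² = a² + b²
(a, b) = (1, 1)

Substituting (1, 1) into the claim:
LHS = (1 + 1)² = 4
RHS = 1² + 1² = 2

Since LHS ≠ RHS, this pair disproves the claim, and no lexicographically smaller pair (a ≤ b, positive integers) does.

For instance (6, 7) is also a counterexample (LHS = 169, RHS = 85), but it's lexicographically larger.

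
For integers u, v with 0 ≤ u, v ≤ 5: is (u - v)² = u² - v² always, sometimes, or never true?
Sometimes true

It holds at (u, v) = (5, 0) (both sides equal 25), but fails at (u, v) = (2, 3) (LHS = 1, RHS = -5).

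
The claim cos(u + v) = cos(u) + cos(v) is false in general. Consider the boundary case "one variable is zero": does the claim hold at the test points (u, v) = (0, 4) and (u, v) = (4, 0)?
No, fails at both test points

At (0, 4): LHS = cos(4) ≈ -0.6536 ≠ RHS = cos(4) + 1 ≈ 0.3464
At (4, 0): LHS = cos(4) ≈ -0.6536 ≠ RHS = cos(4) + 1 ≈ 0.3464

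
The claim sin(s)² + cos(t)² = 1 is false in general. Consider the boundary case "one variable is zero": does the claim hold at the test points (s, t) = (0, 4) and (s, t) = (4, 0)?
No, fails at both test points

At (0, 4): LHS = cos(4)² ≈ 0.4272 ≠ RHS = 1
At (4, 0): LHS = sin(4)² + 1 ≈ 1.573 ≠ RHS = 1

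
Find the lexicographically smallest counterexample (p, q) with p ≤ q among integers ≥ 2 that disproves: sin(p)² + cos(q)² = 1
(p, q) = (2, 3)

At (2, 2): both sides equal 1, so it holds there.

Substituting (2, 3) into the claim:
LHS = sin(2)² + cos(3)² ≈ 1.807
RHS = 1

Since LHS ≠ RHS, this pair disproves the claim, and no lexicographically smaller pair (p ≤ q, integers ≥ 2) does.

For instance (6, 8) is also a counterexample (LHS = cos(8)² + sin(6)² ≈ 0.09924, RHS = 1), but it's lexicographically larger.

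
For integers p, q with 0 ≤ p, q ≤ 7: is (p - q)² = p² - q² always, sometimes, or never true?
It holds at (p, q) = (3, 3) (both sides equal 0), but fails at (p, q) = (5, 6) (LHS = 1, RHS = -11).

Answer: Sometimes true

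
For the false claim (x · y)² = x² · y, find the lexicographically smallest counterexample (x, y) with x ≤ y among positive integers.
Substituting (1, 2) into the claim:
LHS = (1 · 2)² = 4
RHS = 1² · 2 = 2

Since LHS ≠ RHS, this pair disproves the claim, and no lexicographically smaller pair (x ≤ y, positive integers) does.

For instance (3, 6) is also a counterexample (LHS = 324, RHS = 54), but it's lexicographically larger.

Answer: (x, y) = (1, 2)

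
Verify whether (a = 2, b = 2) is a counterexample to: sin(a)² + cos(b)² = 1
Substituting a = 2, b = 2:
LHS = sin(2)² + cos(2)² = 1
RHS = 1

The sides agree, so this pair does not disprove the claim.

Answer: No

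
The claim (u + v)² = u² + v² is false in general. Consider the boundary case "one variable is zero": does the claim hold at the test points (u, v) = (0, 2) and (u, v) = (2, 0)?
At (0, 2): LHS = 4, RHS = 4 → equal
At (2, 0): LHS = 4, RHS = 4 → equal

So the claim does hold at both of these boundary points, even though it is not an identity.

Answer: Yes, holds at both test points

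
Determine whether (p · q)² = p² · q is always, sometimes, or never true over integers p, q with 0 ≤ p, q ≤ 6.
It holds at (p, q) = (6, 0) (both sides equal 0), but fails at (p, q) = (5, 5) (LHS = 625, RHS = 125).

Answer: Sometimes true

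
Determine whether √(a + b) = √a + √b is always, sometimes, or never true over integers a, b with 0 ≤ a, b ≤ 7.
It holds at (a, b) = (0, 3) (both sides equal √(3) ≈ 1.732), but fails at (a, b) = (2, 1) (LHS = √(3) ≈ 1.732, RHS = 1 + √(2) ≈ 2.414).

Answer: Sometimes true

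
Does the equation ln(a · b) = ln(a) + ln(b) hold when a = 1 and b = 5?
Substituting a = 1, b = 5:

LHS = ln(1 · 5) = ln(5) ≈ 1.609
RHS = ln(1) + ln(5) = ln(5) ≈ 1.609

LHS = RHS, so the equation holds at this point.

Answer: Holds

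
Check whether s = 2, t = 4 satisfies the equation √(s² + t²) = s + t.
Substituting s = 2, t = 4:

LHS = √(2² + 4²) = 2·√(5) ≈ 4.472
RHS = 2 + 4 = 6

LHS ≠ RHS, so the equation does not hold at this point.

Answer: Fails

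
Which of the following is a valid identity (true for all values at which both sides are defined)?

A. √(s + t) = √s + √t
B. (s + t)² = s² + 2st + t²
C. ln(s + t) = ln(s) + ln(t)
B

A: fails at (4, 6) — LHS = √(10) ≈ 3.162, RHS = 2 + √(6) ≈ 4.449.
B: holds — e.g. at (4, 5), both sides equal 81.
C: fails at (4, 4) — LHS = ln(8) ≈ 2.079, RHS = 2·ln(4) ≈ 2.773.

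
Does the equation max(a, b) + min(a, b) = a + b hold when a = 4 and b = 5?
Holds

Substituting a = 4, b = 5:

LHS = max(4, 5) + min(4, 5) = 9
RHS = 4 + 5 = 9

LHS = RHS, so the equation holds at this point.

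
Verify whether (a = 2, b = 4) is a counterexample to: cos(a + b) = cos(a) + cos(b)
Substituting a = 2, b = 4:
LHS = cos(2 + 4) = cos(6) ≈ 0.9602
RHS = cos(2) + cos(4) ≈ -1.07

Since LHS ≠ RHS, this pair disproves the claim.

Answer: Yes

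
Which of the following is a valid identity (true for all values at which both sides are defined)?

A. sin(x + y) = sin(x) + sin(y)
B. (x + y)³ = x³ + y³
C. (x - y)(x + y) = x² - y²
C

A: fails at (4, 5) — LHS = sin(9) ≈ 0.4121, RHS = sin(5) + sin(4) ≈ -1.716.
B: fails at (1, 5) — LHS = 216, RHS = 126.
C: holds — e.g. at (5, 5), both sides equal 0.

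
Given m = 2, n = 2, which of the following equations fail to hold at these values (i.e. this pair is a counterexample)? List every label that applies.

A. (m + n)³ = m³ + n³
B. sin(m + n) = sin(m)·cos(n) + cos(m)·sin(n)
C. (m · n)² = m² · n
A, C

Evaluating each claim at the given values:
A. LHS = 64, RHS = 16 → fails here (LHS ≠ RHS)
B. LHS = sin(4) ≈ -0.7568, RHS = 2·sin(2)·cos(2) ≈ -0.7568 → holds here (LHS = RHS)
C. LHS = 16, RHS = 8 → fails here (LHS ≠ RHS)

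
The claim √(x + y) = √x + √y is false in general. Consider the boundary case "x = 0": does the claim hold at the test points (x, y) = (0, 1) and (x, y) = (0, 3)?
Yes, holds at both test points

At (0, 1): LHS = 1, RHS = 1 → equal
At (0, 3): LHS = √(3) ≈ 1.732, RHS = √(3) ≈ 1.732 → equal

So the claim does hold at both of these boundary points, even though it is not an identity.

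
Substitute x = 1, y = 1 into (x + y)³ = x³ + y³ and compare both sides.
LHS = (1 + 1)³ = 8
RHS = 1³ + 1³ = 2

LHS ≠ RHS, so the equation does not hold here.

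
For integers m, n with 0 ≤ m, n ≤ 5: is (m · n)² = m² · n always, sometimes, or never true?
It holds at (m, n) = (3, 0) (both sides equal 0), but fails at (m, n) = (1, 2) (LHS = 4, RHS = 2).

Answer: Sometimes true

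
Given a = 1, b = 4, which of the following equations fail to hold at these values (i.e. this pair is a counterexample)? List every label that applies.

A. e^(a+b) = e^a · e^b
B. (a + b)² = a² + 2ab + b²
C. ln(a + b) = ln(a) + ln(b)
Evaluating each claim at the given values:
A. LHS = e^5 ≈ 148.4, RHS = e^5 ≈ 148.4 → holds here (LHS = RHS)
B. LHS = 25, RHS = 25 → holds here (LHS = RHS)
C. LHS = ln(5) ≈ 1.609, RHS = ln(4) ≈ 1.386 → fails here (LHS ≠ RHS)

Answer: C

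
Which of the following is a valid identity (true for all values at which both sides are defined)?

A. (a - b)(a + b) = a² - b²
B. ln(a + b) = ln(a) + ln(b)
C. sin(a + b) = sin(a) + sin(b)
A

A: holds — e.g. at (1, 1), both sides equal 0.
B: fails at (4, 4) — LHS = ln(8) ≈ 2.079, RHS = 2·ln(4) ≈ 2.773.
C: fails at (3, 3) — LHS = sin(6) ≈ -0.2794, RHS = 2·sin(3) ≈ 0.2822.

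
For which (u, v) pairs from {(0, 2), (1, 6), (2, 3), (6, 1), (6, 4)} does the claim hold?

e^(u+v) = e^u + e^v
None

Testing each pair:
(0, 2): LHS = e^2 ≈ 7.389, RHS = 1 + e^2 ≈ 8.389 → fails
(1, 6): LHS = e^7 ≈ 1097, RHS = e + e^6 ≈ 406.1 → fails
(2, 3): LHS = e^5 ≈ 148.4, RHS = e^2 + e^3 ≈ 27.47 → fails
(6, 1): LHS = e^7 ≈ 1097, RHS = e + e^6 ≈ 406.1 → fails
(6, 4): LHS = e^10 ≈ 22026.5, RHS = e^4 + e^6 ≈ 458 → fails

No pair satisfies the claim.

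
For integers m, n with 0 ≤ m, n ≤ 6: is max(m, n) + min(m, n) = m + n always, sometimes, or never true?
Always true

The identity holds for every pair in the range. For instance at (m, n) = (0, 2): both sides equal 2.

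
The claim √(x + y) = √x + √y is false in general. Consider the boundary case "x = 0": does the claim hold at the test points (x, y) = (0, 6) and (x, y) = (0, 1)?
At (0, 6): LHS = √(6) ≈ 2.449, RHS = √(6) ≈ 2.449 → equal
At (0, 1): LHS = 1, RHS = 1 → equal

So the claim does hold at both of these boundary points, even though it is not an identity.

Answer: Yes, holds at both test points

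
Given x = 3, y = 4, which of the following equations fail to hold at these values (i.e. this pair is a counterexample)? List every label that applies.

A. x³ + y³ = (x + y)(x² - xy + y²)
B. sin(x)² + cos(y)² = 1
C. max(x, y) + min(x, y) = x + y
B

Evaluating each claim at the given values:
A. LHS = 91, RHS = 91 → holds here (LHS = RHS)
B. LHS = sin(3)² + cos(4)² ≈ 0.4472, RHS = 1 → fails here (LHS ≠ RHS)
C. LHS = 7, RHS = 7 → holds here (LHS = RHS)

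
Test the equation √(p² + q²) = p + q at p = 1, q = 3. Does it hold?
Substituting p = 1, q = 3:

LHS = √(1² + 3²) = √(10) ≈ 3.162
RHS = 1 + 3 = 4

LHS ≠ RHS, so the equation does not hold at this point.

Answer: Fails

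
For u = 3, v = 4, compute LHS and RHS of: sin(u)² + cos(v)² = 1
LHS = sin(3)² + cos(4)² ≈ 0.4472
RHS = 1

LHS ≠ RHS (they differ by about 0.5528), so the equation does not hold here.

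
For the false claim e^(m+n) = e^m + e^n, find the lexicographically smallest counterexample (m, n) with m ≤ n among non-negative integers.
Substituting (0, 0) into the claim:
LHS = e^(0+0) = 1
RHS = e^0 + e^0 = 2

Since LHS ≠ RHS, this pair disproves the claim, and no lexicographically smaller pair (m ≤ n, non-negative integers) does.

For instance (4, 6) is also a counterexample (LHS = e^10 ≈ 22026.5, RHS = e^4 + e^6 ≈ 458), but it's lexicographically larger.

Answer: (m, n) = (0, 0)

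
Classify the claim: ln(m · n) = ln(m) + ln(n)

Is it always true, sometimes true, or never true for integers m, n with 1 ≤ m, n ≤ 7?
Always true

The identity holds for every pair in the range. For instance at (m, n) = (5, 2): both sides equal ln(10) ≈ 2.303.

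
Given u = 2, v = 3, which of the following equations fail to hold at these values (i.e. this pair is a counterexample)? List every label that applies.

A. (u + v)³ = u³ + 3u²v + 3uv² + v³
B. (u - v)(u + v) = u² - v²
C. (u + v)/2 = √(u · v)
Evaluating each claim at the given values:
A. LHS = 125, RHS = 125 → holds here (LHS = RHS)
B. LHS = -5, RHS = -5 → holds here (LHS = RHS)
C. LHS = 5/2, RHS = √(6) ≈ 2.449 → fails here (LHS ≠ RHS)

Answer: C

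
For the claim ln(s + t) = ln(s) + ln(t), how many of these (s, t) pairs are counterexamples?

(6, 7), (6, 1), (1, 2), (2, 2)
Testing each pair:
(6, 7): LHS = ln(13) ≈ 2.565, RHS = ln(6) + ln(7) ≈ 3.738 → counterexample
(6, 1): LHS = ln(7) ≈ 1.946, RHS = ln(6) ≈ 1.792 → counterexample
(1, 2): LHS = ln(3) ≈ 1.099, RHS = ln(2) ≈ 0.6931 → counterexample
(2, 2): LHS = ln(4) ≈ 1.386, RHS = 2·ln(2) ≈ 1.386 → satisfies claim

That makes 3 counterexamples.

Answer: 3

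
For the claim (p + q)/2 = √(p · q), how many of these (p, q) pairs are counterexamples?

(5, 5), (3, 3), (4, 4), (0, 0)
0

Testing each pair:
(5, 5): LHS = 5, RHS = 5 → satisfies claim
(3, 3): LHS = 3, RHS = 3 → satisfies claim
(4, 4): LHS = 4, RHS = 4 → satisfies claim
(0, 0): LHS = 0, RHS = 0 → satisfies claim

That makes 0 counterexamples.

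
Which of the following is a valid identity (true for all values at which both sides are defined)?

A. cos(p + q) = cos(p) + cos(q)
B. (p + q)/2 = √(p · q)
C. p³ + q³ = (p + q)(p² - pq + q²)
A: fails at (1, 5) — LHS = cos(6) ≈ 0.9602, RHS = cos(5) + cos(1) ≈ 0.824.
B: fails at (4, 5) — LHS = 9/2, RHS = 2·√(5) ≈ 4.472.
C: holds — e.g. at (2, 2), both sides equal 16.

Answer: C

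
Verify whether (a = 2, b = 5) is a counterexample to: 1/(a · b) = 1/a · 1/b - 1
Yes

Substituting a = 2, b = 5:
LHS = 1/(2 · 5) = 1/10
RHS = 1/2 · 1/5 - 1 = -9/10

Since LHS ≠ RHS, this pair disproves the claim.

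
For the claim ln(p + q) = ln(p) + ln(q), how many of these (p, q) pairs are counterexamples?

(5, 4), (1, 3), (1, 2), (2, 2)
3

Testing each pair:
(5, 4): LHS = ln(9) ≈ 2.197, RHS = ln(4) + ln(5) ≈ 2.996 → counterexample
(1, 3): LHS = ln(4) ≈ 1.386, RHS = ln(3) ≈ 1.099 → counterexample
(1, 2): LHS = ln(3) ≈ 1.099, RHS = ln(2) ≈ 0.6931 → counterexample
(2, 2): LHS = ln(4) ≈ 1.386, RHS = 2·ln(2) ≈ 1.386 → satisfies claim

That makes 3 counterexamples.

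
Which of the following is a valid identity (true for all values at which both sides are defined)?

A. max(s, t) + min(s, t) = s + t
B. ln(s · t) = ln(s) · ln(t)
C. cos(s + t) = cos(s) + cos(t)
A: holds — e.g. at (1, 5), both sides equal 6.
B: fails at (1, 2) — LHS = ln(2) ≈ 0.6931, RHS = 0.
C: fails at (3, 7) — LHS = cos(10) ≈ -0.8391, RHS = cos(3) + cos(7) ≈ -0.2361.

Answer: A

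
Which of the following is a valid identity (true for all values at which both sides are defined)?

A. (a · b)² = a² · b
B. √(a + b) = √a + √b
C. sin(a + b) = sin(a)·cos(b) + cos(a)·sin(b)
C

A: fails at (1, 5) — LHS = 25, RHS = 5.
B: fails at (2, 4) — LHS = √(6) ≈ 2.449, RHS = √(2) + 2 ≈ 3.414.
C: holds — e.g. at (3, 4), both sides equal sin(7) ≈ 0.657.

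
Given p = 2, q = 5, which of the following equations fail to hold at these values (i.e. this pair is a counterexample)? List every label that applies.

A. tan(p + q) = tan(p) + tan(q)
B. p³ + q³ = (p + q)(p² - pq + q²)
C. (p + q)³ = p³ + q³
Evaluating each claim at the given values:
A. LHS = tan(7) ≈ 0.8714, RHS = tan(5) + tan(2) ≈ -5.566 → fails here (LHS ≠ RHS)
B. LHS = 133, RHS = 133 → holds here (LHS = RHS)
C. LHS = 343, RHS = 133 → fails here (LHS ≠ RHS)

Answer: A, C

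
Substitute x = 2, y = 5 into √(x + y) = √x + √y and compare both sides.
LHS = √(2 + 5) = √(7) ≈ 2.646
RHS = √2 + √5 = √(2) + √(5) ≈ 3.65

LHS ≠ RHS (they differ by about 1.005), so the equation does not hold here.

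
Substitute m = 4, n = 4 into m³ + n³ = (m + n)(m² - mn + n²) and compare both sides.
LHS = 4³ + 4³ = 128
RHS = (4 + 4)(4² - 4·4 + 4²) = 128

LHS = RHS: the two sides agree.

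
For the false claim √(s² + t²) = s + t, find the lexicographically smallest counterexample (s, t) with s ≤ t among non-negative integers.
(s, t) = (1, 1)

Substituting (1, 1) into the claim:
LHS = √(1² + 1²) = √(2) ≈ 1.414
RHS = 1 + 1 = 2

Since LHS ≠ RHS, this pair disproves the claim, and no lexicographically smaller pair (s ≤ t, non-negative integers) does.

For instance (2, 7) is also a counterexample (LHS = √(53) ≈ 7.28, RHS = 9), but it's lexicographically larger.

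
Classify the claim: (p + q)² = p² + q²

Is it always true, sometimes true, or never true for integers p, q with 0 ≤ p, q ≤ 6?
It holds at (p, q) = (0, 3) (both sides equal 9), but fails at (p, q) = (4, 1) (LHS = 25, RHS = 17).

Answer: Sometimes true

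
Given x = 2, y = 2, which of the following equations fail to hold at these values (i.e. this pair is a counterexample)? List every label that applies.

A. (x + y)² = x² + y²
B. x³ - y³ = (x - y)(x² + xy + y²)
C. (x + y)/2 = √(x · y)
A

Evaluating each claim at the given values:
A. LHS = 16, RHS = 8 → fails here (LHS ≠ RHS)
B. LHS = 0, RHS = 0 → holds here (LHS = RHS)
C. LHS = 2, RHS = 2 → holds here (LHS = RHS)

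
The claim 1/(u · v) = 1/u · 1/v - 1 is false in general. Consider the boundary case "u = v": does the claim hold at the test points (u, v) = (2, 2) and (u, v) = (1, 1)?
At (2, 2): LHS = 1/4 ≠ RHS = -3/4
At (1, 1): LHS = 1 ≠ RHS = 0

Answer: No, fails at both test points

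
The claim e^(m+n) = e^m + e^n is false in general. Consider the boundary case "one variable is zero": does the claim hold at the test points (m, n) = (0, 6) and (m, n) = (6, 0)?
No, fails at both test points

At (0, 6): LHS = e^6 ≈ 403.4 ≠ RHS = 1 + e^6 ≈ 404.4
At (6, 0): LHS = e^6 ≈ 403.4 ≠ RHS = 1 + e^6 ≈ 404.4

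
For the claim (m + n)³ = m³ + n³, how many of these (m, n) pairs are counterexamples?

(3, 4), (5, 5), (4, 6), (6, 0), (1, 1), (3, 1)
5

Testing each pair:
(3, 4): LHS = 343, RHS = 91 → counterexample
(5, 5): LHS = 1000, RHS = 250 → counterexample
(4, 6): LHS = 1000, RHS = 280 → counterexample
(6, 0): LHS = 216, RHS = 216 → satisfies claim
(1, 1): LHS = 8, RHS = 2 → counterexample
(3, 1): LHS = 64, RHS = 28 → counterexample

That makes 5 counterexamples.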